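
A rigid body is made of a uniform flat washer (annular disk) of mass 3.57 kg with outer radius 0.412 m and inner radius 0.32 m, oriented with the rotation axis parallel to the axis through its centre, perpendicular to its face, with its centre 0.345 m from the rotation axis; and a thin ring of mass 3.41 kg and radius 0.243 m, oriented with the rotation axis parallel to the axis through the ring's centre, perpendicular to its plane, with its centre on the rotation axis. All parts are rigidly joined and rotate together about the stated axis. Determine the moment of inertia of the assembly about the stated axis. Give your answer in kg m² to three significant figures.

Annular disk: I_cm = (1/2)M(R²+r²) = (1/2)(3.57)[(0.412)² + (0.32)²] = 0.48578 kg m²; centre at d = 0.345 m, so the parallel axis theorem gives I = 0.48578 + (3.57)(0.345)² = 0.9107 kg m².
Thin ring: I_cm = MR² = (3.41)(0.243)² = 0.20136 kg m²; axis through the centre, so I = 0.20136 kg m².
Total I = 0.9107 + 0.20136 = 1.1121 kg m².

1.11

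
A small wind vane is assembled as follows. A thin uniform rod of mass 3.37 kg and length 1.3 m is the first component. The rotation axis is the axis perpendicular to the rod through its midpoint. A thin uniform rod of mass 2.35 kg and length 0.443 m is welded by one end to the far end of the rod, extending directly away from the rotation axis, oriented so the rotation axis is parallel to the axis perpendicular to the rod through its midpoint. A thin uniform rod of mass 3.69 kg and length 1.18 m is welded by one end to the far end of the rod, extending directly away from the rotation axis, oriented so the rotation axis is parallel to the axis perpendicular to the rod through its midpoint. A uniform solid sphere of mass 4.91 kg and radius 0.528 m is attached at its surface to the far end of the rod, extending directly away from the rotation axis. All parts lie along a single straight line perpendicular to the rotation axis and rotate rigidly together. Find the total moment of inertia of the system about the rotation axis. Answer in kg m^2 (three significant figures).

Thin rod: I_cm = (1/12)ML² = (1/12)(3.37)(1.3)² = 0.47461 kg m^2; axis through the centre, so I = 0.47461 kg m^2.
Thin rod: I_cm = (1/12)ML² = (1/12)(2.35)(0.443)² = 0.038432 kg m^2; centre at d = 0.65 + 0.2215 = 0.8715 m, so I = I_cm + Md² gives I = 0.038432 + (2.35)(0.8715)² = 1.8233 kg m^2.
Thin rod: I_cm = (1/12)ML² = (1/12)(3.69)(1.18)² = 0.42816 kg m^2; centre at d = 0.65 + 0.2215 + 0.2215 + 0.59 = 1.683 m, so I = I_cm + Md² gives I = 0.42816 + (3.69)(1.683)² = 10.88 kg m^2.
Solid sphere: I_cm = (2/5)MR² = (2/5)(4.91)(0.528)² = 0.54753 kg m^2; centre at d = 0.65 + 0.2215 + 0.2215 + 0.59 + 0.59 + 0.528 = 2.801 m, so I = I_cm + Md² gives I = 0.54753 + (4.91)(2.801)² = 39.069 kg m^2.
Total I = 0.47461 + 1.8233 + 10.88 + 39.069 = 52.247 kg m^2.

52.2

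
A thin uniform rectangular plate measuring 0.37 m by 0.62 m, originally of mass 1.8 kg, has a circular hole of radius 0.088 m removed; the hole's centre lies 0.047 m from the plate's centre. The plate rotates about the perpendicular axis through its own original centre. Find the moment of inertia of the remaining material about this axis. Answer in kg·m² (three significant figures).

Unpierced body about its centre: I₀ = (1/12)M(a²+b²) = (1/12)(1.8)[(0.37)² + (0.62)²] = 0.078195 kg·m².
The removed disk has mass m = M·πr²/(ab) = (1.8)·π(0.088)²/(0.37·0.62) = 0.19089 kg (same uniform areal density).
Its moment of inertia about the rotation axis (parallel-axis theorem): I_hole = (1/2)mr² + md² = (1/2)(0.19089)(0.088)² + (0.19089)(0.047)² = 0.0011608 kg·m².
Treating the hole as negative mass, I = I₀ − I_hole = 0.078195 − 0.0011608 = 0.077034 kg·m².

0.0770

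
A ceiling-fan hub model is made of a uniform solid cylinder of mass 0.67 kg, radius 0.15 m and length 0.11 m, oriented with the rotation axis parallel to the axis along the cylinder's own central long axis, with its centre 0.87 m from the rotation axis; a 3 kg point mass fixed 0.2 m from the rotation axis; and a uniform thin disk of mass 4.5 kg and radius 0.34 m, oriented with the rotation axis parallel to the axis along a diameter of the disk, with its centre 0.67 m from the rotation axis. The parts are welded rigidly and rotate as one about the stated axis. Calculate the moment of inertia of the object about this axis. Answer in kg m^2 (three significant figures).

Solid cylinder: I_cm = (1/2)MR² = (1/2)(0.67)(0.15)² = 0.0075375 kg m^2; centre at d = 0.87 m, so I = I_cm + Md² gives I = 0.0075375 + (0.67)(0.87)² = 0.51466 kg m^2.
Point mass: I_cm = 0; centre at d = 0.2 m, so I = I_cm + Md² gives I = 0 + (3)(0.2)² = 0.12 kg m^2.
Thin disk: I_cm = (1/4)MR² = (1/4)(4.5)(0.34)² = 0.13005 kg m^2; centre at d = 0.67 m, so I = I_cm + Md² gives I = 0.13005 + (4.5)(0.67)² = 2.1501 kg m^2.
Total I = 0.51466 + 0.12 + 2.1501 = 2.7848 kg m^2.

2.78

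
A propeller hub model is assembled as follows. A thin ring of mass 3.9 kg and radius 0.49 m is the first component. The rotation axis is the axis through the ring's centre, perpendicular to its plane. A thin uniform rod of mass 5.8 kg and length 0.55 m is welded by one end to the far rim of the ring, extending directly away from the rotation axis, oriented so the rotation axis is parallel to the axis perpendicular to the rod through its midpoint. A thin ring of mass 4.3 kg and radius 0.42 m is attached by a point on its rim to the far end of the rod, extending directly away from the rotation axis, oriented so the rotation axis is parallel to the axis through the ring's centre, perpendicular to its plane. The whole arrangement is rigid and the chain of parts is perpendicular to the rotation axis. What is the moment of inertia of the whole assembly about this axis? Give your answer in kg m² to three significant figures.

Thin ring: I_cm = MR² = (3.9)(0.49)² = 0.93639 kg m²; axis through the centre, so I = 0.93639 kg m².
Thin rod: I_cm = (1/12)ML² = (1/12)(5.8)(0.55)² = 0.14621 kg m²; centre at d = 0.49 + 0.275 = 0.765 m, so the parallel axis theorem gives I = 0.14621 + (5.8)(0.765)² = 3.5405 kg m².
Thin ring: I_cm = MR² = (4.3)(0.42)² = 0.75852 kg m²; centre at d = 0.49 + 0.275 + 0.275 + 0.42 = 1.46 m, so the parallel axis theorem gives I = 0.75852 + (4.3)(1.46)² = 9.9244 kg m².
Total I = 0.93639 + 3.5405 + 9.9244 = 14.401 kg m².

14.4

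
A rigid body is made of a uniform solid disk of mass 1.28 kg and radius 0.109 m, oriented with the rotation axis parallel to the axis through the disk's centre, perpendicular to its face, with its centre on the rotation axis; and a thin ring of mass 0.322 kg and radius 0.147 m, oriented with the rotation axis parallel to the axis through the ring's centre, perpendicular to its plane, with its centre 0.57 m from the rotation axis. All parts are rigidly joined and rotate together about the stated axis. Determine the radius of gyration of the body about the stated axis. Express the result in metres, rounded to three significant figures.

0.273

Solid disk: I_cm = (1/2)MR² = (1/2)(1.28)(0.109)² = 0.0076038 kg m^2; axis through the centre, so I = 0.0076038 kg m^2.
Thin ring: I_cm = MR² = (0.322)(0.147)² = 0.0069581 kg m^2; centre at d = 0.57 m, so I = I_cm + Md² gives I = 0.0069581 + (0.322)(0.57)² = 0.11158 kg m^2.
Total I = 0.11918 kg m^2; total mass M = 1.602 kg.
k = √(I/M) = √(0.11918/1.602) = 0.27275 m.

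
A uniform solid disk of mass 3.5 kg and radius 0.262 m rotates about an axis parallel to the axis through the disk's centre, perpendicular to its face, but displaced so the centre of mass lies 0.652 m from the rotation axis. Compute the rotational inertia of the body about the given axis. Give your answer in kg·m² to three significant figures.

I_cm = (1/2)MR² = (1/2)(3.5)(0.262)² = 0.12013 kg·m²; centre at d = 0.652 m, so the parallel axis theorem gives I = 0.12013 + (3.5)(0.652)² = 1.608 kg·m².

1.61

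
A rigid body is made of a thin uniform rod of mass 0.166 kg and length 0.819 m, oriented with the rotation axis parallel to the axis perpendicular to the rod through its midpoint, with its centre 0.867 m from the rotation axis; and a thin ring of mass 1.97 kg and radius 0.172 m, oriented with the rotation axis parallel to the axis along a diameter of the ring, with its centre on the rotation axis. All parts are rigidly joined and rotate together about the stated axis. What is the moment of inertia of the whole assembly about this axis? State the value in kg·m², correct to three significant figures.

0.163

Thin rod: I_cm = (1/12)ML² = (1/12)(0.166)(0.819)² = 0.0092789 kg·m²; centre at d = 0.867 m, so the parallel axis theorem gives I = 0.0092789 + (0.166)(0.867)² = 0.13406 kg·m².
Thin ring: I_cm = (1/2)MR² = (1/2)(1.97)(0.172)² = 0.02914 kg·m²; axis through the centre, so I = 0.02914 kg·m².
Total I = 0.13406 + 0.02914 = 0.1632 kg·m².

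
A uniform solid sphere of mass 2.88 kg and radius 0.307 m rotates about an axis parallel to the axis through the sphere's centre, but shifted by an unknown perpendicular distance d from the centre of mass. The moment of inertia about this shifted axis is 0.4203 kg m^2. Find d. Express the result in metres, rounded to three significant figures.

About the centre-of-mass axis, I_cm = (2/5)MR² = (2/5)(2.88)(0.307)² = 0.10857 kg m^2.
Parallel axis theorem: I = I_cm + Md², so Md² = 0.4203 − 0.10857 = 0.31173 kg m^2.
d = √(0.31173 / 2.88) = 0.329 m.

0.329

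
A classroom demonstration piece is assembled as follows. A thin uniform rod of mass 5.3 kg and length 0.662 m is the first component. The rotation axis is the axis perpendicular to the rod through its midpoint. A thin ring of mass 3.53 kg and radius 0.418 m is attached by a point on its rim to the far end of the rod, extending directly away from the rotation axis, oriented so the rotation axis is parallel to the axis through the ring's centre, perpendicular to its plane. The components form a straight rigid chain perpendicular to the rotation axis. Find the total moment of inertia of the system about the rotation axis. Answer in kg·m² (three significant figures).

Thin rod: I_cm = (1/12)ML² = (1/12)(5.3)(0.662)² = 0.19356 kg·m²; axis through the centre, so I = 0.19356 kg·m².
Thin ring: I_cm = MR² = (3.53)(0.418)² = 0.61678 kg·m²; centre at d = 0.331 + 0.418 = 0.749 m, so the parallel axis theorem gives I = 0.61678 + (3.53)(0.749)² = 2.5971 kg·m².
Total I = 0.19356 + 2.5971 = 2.7907 kg·m².

2.79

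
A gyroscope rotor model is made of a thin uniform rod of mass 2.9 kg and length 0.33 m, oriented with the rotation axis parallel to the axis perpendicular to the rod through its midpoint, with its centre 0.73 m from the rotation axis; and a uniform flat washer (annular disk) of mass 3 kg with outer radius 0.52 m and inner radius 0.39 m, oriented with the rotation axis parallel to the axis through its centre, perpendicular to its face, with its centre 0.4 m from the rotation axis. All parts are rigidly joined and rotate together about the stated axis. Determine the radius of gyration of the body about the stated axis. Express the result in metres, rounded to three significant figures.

Thin rod: I_cm = (1/12)ML² = (1/12)(2.9)(0.33)² = 0.026318 kg·m²; centre at d = 0.73 m, so I = I_cm + Md² gives I = 0.026318 + (2.9)(0.73)² = 1.5717 kg·m².
Annular disk: I_cm = (1/2)M(R²+r²) = (1/2)(3)[(0.52)² + (0.39)²] = 0.63375 kg·m²; centre at d = 0.4 m, so I = I_cm + Md² gives I = 0.63375 + (3)(0.4)² = 1.1138 kg·m².
Total I = 2.6855 kg·m²; total mass M = 5.9 kg.
k = √(I/M) = √(2.6855/5.9) = 0.67466 m.

0.675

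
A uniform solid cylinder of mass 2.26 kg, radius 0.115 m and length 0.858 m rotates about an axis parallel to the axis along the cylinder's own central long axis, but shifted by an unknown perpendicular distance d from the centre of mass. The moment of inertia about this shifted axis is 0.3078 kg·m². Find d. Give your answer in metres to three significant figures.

0.360

About the centre-of-mass axis, I_cm = (1/2)MR² = (1/2)(2.26)(0.115)² = 0.014944 kg·m².
Parallel axis theorem: I = I_cm + Md², so Md² = 0.3078 − 0.014944 = 0.29286 kg·m².
d = √(0.29286 / 2.26) = 0.35998 m.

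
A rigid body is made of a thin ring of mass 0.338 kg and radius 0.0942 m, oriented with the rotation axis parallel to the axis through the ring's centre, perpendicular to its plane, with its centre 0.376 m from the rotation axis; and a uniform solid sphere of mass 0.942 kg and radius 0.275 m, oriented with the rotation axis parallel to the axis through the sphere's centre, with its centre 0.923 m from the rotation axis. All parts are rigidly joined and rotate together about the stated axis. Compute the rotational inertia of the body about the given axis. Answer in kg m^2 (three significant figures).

0.882

Thin ring: I_cm = MR² = (0.338)(0.0942)² = 0.0029993 kg m^2; centre at d = 0.376 m, so I = I_cm + Md² gives I = 0.0029993 + (0.338)(0.376)² = 0.050784 kg m^2.
Solid sphere: I_cm = (2/5)MR² = (2/5)(0.942)(0.275)² = 0.028496 kg m^2; centre at d = 0.923 m, so I = I_cm + Md² gives I = 0.028496 + (0.942)(0.923)² = 0.83101 kg m^2.
Total I = 0.050784 + 0.83101 = 0.8818 kg m^2.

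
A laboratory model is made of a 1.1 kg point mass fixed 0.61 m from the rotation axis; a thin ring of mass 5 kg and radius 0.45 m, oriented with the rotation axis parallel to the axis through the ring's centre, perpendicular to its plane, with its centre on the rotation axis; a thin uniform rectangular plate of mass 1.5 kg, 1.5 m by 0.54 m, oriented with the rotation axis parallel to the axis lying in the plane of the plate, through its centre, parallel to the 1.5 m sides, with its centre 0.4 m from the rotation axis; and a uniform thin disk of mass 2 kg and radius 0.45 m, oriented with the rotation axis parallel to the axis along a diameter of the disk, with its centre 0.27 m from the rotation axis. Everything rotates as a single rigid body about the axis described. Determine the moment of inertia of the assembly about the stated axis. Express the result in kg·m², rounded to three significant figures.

1.95

Point mass: I_cm = 0; centre at d = 0.61 m, so I = I_cm + Md² gives I = 0 + (1.1)(0.61)² = 0.40931 kg·m².
Thin ring: I_cm = MR² = (5)(0.45)² = 1.0125 kg·m²; axis through the centre, so I = 1.0125 kg·m².
Rectangular plate: I_cm = (1/12)Mb² = (1/12)(1.5)(0.54)² = 0.03645 kg·m²; centre at d = 0.4 m, so I = I_cm + Md² gives I = 0.03645 + (1.5)(0.4)² = 0.27645 kg·m².
Thin disk: I_cm = (1/4)MR² = (1/4)(2)(0.45)² = 0.10125 kg·m²; centre at d = 0.27 m, so I = I_cm + Md² gives I = 0.10125 + (2)(0.27)² = 0.24705 kg·m².
Total I = 0.40931 + 1.0125 + 0.27645 + 0.24705 = 1.9453 kg·m².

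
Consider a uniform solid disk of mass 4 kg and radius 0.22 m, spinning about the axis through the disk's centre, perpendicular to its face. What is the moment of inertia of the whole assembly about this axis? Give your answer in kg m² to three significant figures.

I_cm = (1/2)MR² = (1/2)(4)(0.22)² = 0.0968 kg m²; axis through the centre, so I = 0.0968 kg m².

0.0968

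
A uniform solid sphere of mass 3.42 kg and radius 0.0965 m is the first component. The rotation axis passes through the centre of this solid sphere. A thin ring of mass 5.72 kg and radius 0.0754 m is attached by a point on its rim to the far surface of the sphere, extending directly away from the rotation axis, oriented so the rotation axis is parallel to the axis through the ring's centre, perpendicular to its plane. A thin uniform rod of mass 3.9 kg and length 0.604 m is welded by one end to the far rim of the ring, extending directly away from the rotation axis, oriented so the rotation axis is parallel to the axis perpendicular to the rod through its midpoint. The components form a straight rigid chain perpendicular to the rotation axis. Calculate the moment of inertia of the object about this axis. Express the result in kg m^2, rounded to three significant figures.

1.51

Solid sphere: I_cm = (2/5)MR² = (2/5)(3.42)(0.0965)² = 0.012739 kg m^2; axis through the centre, so I = 0.012739 kg m^2.
Thin ring: I_cm = MR² = (5.72)(0.0754)² = 0.032519 kg m^2; centre at d = 0.0965 + 0.0754 = 0.1719 m, so I = I_cm + Md² gives I = 0.032519 + (5.72)(0.1719)² = 0.20154 kg m^2.
Thin rod: I_cm = (1/12)ML² = (1/12)(3.9)(0.604)² = 0.11857 kg m^2; centre at d = 0.0965 + 0.0754 + 0.0754 + 0.302 = 0.5493 m, so I = I_cm + Md² gives I = 0.11857 + (3.9)(0.5493)² = 1.2953 kg m^2.
Total I = 0.012739 + 0.20154 + 1.2953 = 1.5096 kg m^2.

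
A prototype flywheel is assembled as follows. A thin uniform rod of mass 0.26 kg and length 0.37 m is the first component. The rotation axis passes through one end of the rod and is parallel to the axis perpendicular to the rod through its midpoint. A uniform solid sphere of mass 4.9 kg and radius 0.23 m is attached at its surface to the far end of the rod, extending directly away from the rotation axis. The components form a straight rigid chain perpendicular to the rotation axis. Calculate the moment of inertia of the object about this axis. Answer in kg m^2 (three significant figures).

Thin rod: I_cm = (1/12)ML² = (1/12)(0.26)(0.37)² = 0.0029662 kg m^2; centre at d = 0.185 m, so the parallel axis theorem gives I = 0.0029662 + (0.26)(0.185)² = 0.011865 kg m^2.
Solid sphere: I_cm = (2/5)MR² = (2/5)(4.9)(0.23)² = 0.10368 kg m^2; centre at d = 0.185 + 0.185 + 0.23 = 0.6 m, so the parallel axis theorem gives I = 0.10368 + (4.9)(0.6)² = 1.8677 kg m^2.
Total I = 0.011865 + 1.8677 = 1.8795 kg m^2.

1.88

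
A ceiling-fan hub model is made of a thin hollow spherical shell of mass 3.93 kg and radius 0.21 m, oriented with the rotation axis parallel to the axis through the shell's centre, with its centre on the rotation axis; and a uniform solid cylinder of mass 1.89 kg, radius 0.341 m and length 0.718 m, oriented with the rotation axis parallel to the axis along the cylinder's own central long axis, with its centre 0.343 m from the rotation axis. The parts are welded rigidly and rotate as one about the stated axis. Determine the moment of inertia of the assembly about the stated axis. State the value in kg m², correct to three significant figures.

Spherical shell: I_cm = (2/3)MR² = (2/3)(3.93)(0.21)² = 0.11554 kg m²; axis through the centre, so I = 0.11554 kg m².
Solid cylinder: I_cm = (1/2)MR² = (1/2)(1.89)(0.341)² = 0.10989 kg m²; centre at d = 0.343 m, so the parallel axis theorem gives I = 0.10989 + (1.89)(0.343)² = 0.33224 kg m².
Total I = 0.11554 + 0.33224 = 0.44778 kg m².

0.448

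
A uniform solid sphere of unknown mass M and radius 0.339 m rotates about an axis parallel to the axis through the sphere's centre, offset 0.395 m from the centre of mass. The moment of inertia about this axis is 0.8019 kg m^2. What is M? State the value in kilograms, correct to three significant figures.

3.97

I = I_cm + Md² = (2/5)MR² + Md² = M·[0.4·(0.339)² + (0.395)²] = M·0.20199.
So M = 0.8019 / 0.20199 = 3.9699 kg.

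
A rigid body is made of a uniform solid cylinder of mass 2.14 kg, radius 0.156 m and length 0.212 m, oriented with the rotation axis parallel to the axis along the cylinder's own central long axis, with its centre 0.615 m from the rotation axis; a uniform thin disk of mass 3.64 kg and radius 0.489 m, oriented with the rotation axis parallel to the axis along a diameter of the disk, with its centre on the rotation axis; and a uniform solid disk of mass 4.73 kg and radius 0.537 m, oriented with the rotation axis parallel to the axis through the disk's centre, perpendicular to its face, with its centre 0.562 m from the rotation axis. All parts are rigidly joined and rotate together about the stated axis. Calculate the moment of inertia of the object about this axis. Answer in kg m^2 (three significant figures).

3.23

Solid cylinder: I_cm = (1/2)MR² = (1/2)(2.14)(0.156)² = 0.02604 kg m^2; centre at d = 0.615 m, so I = I_cm + Md² gives I = 0.02604 + (2.14)(0.615)² = 0.83544 kg m^2.
Thin disk: I_cm = (1/4)MR² = (1/4)(3.64)(0.489)² = 0.2176 kg m^2; axis through the centre, so I = 0.2176 kg m^2.
Solid disk: I_cm = (1/2)MR² = (1/2)(4.73)(0.537)² = 0.68199 kg m^2; centre at d = 0.562 m, so I = I_cm + Md² gives I = 0.68199 + (4.73)(0.562)² = 2.1759 kg m^2.
Total I = 0.83544 + 0.2176 + 2.1759 = 3.229 kg m^2.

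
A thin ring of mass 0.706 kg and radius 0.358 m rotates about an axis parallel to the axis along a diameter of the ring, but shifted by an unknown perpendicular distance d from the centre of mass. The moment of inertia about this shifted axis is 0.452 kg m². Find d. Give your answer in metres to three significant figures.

0.759

About the centre-of-mass axis, I_cm = (1/2)MR² = (1/2)(0.706)(0.358)² = 0.045242 kg m².
Parallel axis theorem: I = I_cm + Md², so Md² = 0.452 − 0.045242 = 0.40676 kg m².
d = √(0.40676 / 0.706) = 0.75904 m.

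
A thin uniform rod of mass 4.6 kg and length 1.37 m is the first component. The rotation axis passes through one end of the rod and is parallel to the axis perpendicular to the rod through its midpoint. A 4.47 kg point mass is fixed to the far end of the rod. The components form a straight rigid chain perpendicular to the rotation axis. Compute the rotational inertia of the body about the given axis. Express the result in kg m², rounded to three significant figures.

Thin rod: I_cm = (1/12)ML² = (1/12)(4.6)(1.37)² = 0.71948 kg m²; centre at d = 0.685 m, so the parallel axis theorem gives I = 0.71948 + (4.6)(0.685)² = 2.8779 kg m².
Point mass: I_cm = 0; centre at d = 0.685 + 0.685 = 1.37 m, so the parallel axis theorem gives I = 0 + (4.47)(1.37)² = 8.3897 kg m².
Total I = 2.8779 + 8.3897 = 11.268 kg m².

11.3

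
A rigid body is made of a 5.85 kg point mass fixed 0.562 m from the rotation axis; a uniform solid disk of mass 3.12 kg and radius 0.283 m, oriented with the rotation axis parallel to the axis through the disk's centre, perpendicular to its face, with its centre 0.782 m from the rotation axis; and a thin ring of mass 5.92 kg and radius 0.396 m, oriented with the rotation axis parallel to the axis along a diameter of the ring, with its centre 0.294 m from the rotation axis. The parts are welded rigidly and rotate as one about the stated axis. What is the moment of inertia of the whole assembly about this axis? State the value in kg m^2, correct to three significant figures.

Point mass: I_cm = 0; centre at d = 0.562 m, so the parallel axis theorem gives I = 0 + (5.85)(0.562)² = 1.8477 kg m^2.
Solid disk: I_cm = (1/2)MR² = (1/2)(3.12)(0.283)² = 0.12494 kg m^2; centre at d = 0.782 m, so the parallel axis theorem gives I = 0.12494 + (3.12)(0.782)² = 2.0329 kg m^2.
Thin ring: I_cm = (1/2)MR² = (1/2)(5.92)(0.396)² = 0.46418 kg m^2; centre at d = 0.294 m, so the parallel axis theorem gives I = 0.46418 + (5.92)(0.294)² = 0.97588 kg m^2.
Total I = 1.8477 + 2.0329 + 0.97588 = 4.8565 kg m^2.

4.86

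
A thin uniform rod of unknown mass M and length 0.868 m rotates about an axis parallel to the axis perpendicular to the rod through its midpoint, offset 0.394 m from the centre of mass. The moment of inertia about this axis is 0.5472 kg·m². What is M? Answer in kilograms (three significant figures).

I = I_cm + Md² = (1/12)ML² + Md² = M·[0.0833333·(0.868)² + (0.394)²] = M·0.21802.
So M = 0.5472 / 0.21802 = 2.5098 kg.

2.51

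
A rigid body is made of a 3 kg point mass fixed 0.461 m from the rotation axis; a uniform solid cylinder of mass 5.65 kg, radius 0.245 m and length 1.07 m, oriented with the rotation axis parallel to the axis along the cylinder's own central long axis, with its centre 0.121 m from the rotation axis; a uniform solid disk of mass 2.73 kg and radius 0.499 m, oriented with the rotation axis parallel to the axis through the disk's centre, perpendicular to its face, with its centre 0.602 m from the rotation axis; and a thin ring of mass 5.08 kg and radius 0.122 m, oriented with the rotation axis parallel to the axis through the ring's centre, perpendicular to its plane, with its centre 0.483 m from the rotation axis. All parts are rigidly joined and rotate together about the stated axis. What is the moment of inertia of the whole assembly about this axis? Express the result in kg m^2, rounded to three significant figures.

3.48

Point mass: I_cm = 0; centre at d = 0.461 m, so I = I_cm + Md² gives I = 0 + (3)(0.461)² = 0.63756 kg m^2.
Solid cylinder: I_cm = (1/2)MR² = (1/2)(5.65)(0.245)² = 0.16957 kg m^2; centre at d = 0.121 m, so I = I_cm + Md² gives I = 0.16957 + (5.65)(0.121)² = 0.25229 kg m^2.
Solid disk: I_cm = (1/2)MR² = (1/2)(2.73)(0.499)² = 0.33989 kg m^2; centre at d = 0.602 m, so I = I_cm + Md² gives I = 0.33989 + (2.73)(0.602)² = 1.3292 kg m^2.
Thin ring: I_cm = MR² = (5.08)(0.122)² = 0.075611 kg m^2; centre at d = 0.483 m, so I = I_cm + Md² gives I = 0.075611 + (5.08)(0.483)² = 1.2607 kg m^2.
Total I = 0.63756 + 0.25229 + 1.3292 + 1.2607 = 3.4798 kg m^2.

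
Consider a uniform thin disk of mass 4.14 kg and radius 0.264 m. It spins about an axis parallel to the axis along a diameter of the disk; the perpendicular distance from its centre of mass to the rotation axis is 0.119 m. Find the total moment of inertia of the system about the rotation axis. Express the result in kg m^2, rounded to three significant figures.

I_cm = (1/4)MR² = (1/4)(4.14)(0.264)² = 0.072135 kg m^2; centre at d = 0.119 m, so I = I_cm + Md² gives I = 0.072135 + (4.14)(0.119)² = 0.13076 kg m^2.

0.131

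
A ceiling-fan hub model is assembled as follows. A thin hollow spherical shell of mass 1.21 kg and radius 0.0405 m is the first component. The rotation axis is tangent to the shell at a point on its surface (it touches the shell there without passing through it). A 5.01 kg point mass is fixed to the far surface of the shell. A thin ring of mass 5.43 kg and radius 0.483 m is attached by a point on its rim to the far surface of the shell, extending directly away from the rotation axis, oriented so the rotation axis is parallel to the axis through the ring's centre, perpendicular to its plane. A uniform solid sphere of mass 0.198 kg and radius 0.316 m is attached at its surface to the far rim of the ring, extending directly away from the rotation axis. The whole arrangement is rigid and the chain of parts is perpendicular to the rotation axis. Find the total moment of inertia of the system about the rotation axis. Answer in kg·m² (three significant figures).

3.41

Spherical shell: I_cm = (2/3)MR² = (2/3)(1.21)(0.0405)² = 0.0013231 kg·m²; centre at d = 0.0405 m, so I = I_cm + Md² gives I = 0.0013231 + (1.21)(0.0405)² = 0.0033078 kg·m².
Point mass: I_cm = 0; centre at d = 0.0405 + 0.0405 = 0.081 m, so I = I_cm + Md² gives I = 0 + (5.01)(0.081)² = 0.032871 kg·m².
Thin ring: I_cm = MR² = (5.43)(0.483)² = 1.2668 kg·m²; centre at d = 0.0405 + 0.0405 + 0.483 = 0.564 m, so I = I_cm + Md² gives I = 1.2668 + (5.43)(0.564)² = 2.994 kg·m².
Solid sphere: I_cm = (2/5)MR² = (2/5)(0.198)(0.316)² = 0.0079086 kg·m²; centre at d = 0.0405 + 0.0405 + 0.483 + 0.483 + 0.316 = 1.363 m, so I = I_cm + Md² gives I = 0.0079086 + (0.198)(1.363)² = 0.37575 kg·m².
Total I = 0.0033078 + 0.032871 + 2.994 + 0.37575 = 3.4059 kg·m².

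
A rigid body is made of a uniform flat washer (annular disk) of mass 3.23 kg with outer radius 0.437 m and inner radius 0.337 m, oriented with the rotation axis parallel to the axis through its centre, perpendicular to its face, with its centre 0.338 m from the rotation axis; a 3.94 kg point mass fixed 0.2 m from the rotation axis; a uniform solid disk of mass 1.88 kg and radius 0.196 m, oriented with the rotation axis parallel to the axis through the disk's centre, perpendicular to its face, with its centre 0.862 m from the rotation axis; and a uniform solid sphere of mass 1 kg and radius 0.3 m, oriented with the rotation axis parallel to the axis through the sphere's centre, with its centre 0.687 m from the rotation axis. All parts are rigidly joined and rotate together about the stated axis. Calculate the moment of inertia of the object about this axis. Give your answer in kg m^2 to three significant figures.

2.96

Annular disk: I_cm = (1/2)M(R²+r²) = (1/2)(3.23)[(0.437)² + (0.337)²] = 0.49183 kg m^2; centre at d = 0.338 m, so I = I_cm + Md² gives I = 0.49183 + (3.23)(0.338)² = 0.86084 kg m^2.
Point mass: I_cm = 0; centre at d = 0.2 m, so I = I_cm + Md² gives I = 0 + (3.94)(0.2)² = 0.1576 kg m^2.
Solid disk: I_cm = (1/2)MR² = (1/2)(1.88)(0.196)² = 0.036111 kg m^2; centre at d = 0.862 m, so I = I_cm + Md² gives I = 0.036111 + (1.88)(0.862)² = 1.433 kg m^2.
Solid sphere: I_cm = (2/5)MR² = (2/5)(1)(0.3)² = 0.036 kg m^2; centre at d = 0.687 m, so I = I_cm + Md² gives I = 0.036 + (1)(0.687)² = 0.50797 kg m^2.
Total I = 0.86084 + 0.1576 + 1.433 + 0.50797 = 2.9594 kg m^2.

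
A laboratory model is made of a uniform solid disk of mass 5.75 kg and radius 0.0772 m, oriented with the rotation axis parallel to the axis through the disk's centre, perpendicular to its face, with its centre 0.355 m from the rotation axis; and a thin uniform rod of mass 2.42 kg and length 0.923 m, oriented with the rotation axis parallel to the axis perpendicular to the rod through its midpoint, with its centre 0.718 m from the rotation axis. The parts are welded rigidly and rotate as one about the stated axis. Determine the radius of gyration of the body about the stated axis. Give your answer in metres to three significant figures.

0.514

Solid disk: I_cm = (1/2)MR² = (1/2)(5.75)(0.0772)² = 0.017135 kg·m²; centre at d = 0.355 m, so I = I_cm + Md² gives I = 0.017135 + (5.75)(0.355)² = 0.74178 kg·m².
Thin rod: I_cm = (1/12)ML² = (1/12)(2.42)(0.923)² = 0.17181 kg·m²; centre at d = 0.718 m, so I = I_cm + Md² gives I = 0.17181 + (2.42)(0.718)² = 1.4194 kg·m².
Total I = 2.1612 kg·m²; total mass M = 8.17 kg.
k = √(I/M) = √(2.1612/8.17) = 0.51432 m.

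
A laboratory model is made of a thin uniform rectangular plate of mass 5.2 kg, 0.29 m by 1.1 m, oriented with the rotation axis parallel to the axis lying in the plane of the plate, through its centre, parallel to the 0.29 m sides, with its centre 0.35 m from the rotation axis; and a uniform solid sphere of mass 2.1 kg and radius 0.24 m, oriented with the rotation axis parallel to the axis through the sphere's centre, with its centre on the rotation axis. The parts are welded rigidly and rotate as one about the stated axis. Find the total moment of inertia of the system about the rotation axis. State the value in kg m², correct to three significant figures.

Rectangular plate: I_cm = (1/12)Mb² = (1/12)(5.2)(1.1)² = 0.52433 kg m²; centre at d = 0.35 m, so the parallel axis theorem gives I = 0.52433 + (5.2)(0.35)² = 1.1613 kg m².
Solid sphere: I_cm = (2/5)MR² = (2/5)(2.1)(0.24)² = 0.048384 kg m²; axis through the centre, so I = 0.048384 kg m².
Total I = 1.1613 + 0.048384 = 1.2097 kg m².

1.21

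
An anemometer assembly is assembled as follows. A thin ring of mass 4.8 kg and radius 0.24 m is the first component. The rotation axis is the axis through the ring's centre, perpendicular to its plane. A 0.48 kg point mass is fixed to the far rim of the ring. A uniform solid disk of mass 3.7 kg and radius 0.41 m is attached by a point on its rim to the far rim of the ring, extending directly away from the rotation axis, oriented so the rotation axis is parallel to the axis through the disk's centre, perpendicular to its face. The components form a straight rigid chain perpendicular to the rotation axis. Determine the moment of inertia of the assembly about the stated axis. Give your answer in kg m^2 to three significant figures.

2.18

Thin ring: I_cm = MR² = (4.8)(0.24)² = 0.27648 kg m^2; axis through the centre, so I = 0.27648 kg m^2.
Point mass: I_cm = 0; centre at d = 0.24 m, so I = I_cm + Md² gives I = 0 + (0.48)(0.24)² = 0.027648 kg m^2.
Solid disk: I_cm = (1/2)MR² = (1/2)(3.7)(0.41)² = 0.31098 kg m^2; centre at d = 0.24 + 0.41 = 0.65 m, so I = I_cm + Md² gives I = 0.31098 + (3.7)(0.65)² = 1.8742 kg m^2.
Total I = 0.27648 + 0.027648 + 1.8742 = 2.1784 kg m^2.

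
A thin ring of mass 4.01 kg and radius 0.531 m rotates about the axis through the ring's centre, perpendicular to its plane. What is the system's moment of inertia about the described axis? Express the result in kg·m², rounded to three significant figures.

I_cm = MR² = (4.01)(0.531)² = 1.1307 kg·m²; axis through the centre, so I = 1.1307 kg·m².

1.13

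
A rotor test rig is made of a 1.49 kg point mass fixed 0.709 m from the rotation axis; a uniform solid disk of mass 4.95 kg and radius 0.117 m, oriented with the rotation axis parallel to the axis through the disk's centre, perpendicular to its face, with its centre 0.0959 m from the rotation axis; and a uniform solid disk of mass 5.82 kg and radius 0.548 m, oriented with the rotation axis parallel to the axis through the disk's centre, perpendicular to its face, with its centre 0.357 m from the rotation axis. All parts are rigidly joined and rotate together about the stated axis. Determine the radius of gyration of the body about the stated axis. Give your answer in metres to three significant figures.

0.446

Point mass: I_cm = 0; centre at d = 0.709 m, so I = I_cm + Md² gives I = 0 + (1.49)(0.709)² = 0.74899 kg m^2.
Solid disk: I_cm = (1/2)MR² = (1/2)(4.95)(0.117)² = 0.03388 kg m^2; centre at d = 0.0959 m, so I = I_cm + Md² gives I = 0.03388 + (4.95)(0.0959)² = 0.079404 kg m^2.
Solid disk: I_cm = (1/2)MR² = (1/2)(5.82)(0.548)² = 0.87388 kg m^2; centre at d = 0.357 m, so I = I_cm + Md² gives I = 0.87388 + (5.82)(0.357)² = 1.6156 kg m^2.
Total I = 2.444 kg m^2; total mass M = 12.26 kg.
k = √(I/M) = √(2.444/12.26) = 0.44649 m.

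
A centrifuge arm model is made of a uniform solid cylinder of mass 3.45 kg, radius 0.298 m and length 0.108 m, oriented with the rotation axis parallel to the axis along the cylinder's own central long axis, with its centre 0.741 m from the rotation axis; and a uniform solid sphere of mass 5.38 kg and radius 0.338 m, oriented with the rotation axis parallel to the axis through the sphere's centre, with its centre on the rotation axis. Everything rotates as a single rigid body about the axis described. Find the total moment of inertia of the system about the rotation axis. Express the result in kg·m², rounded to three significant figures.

2.29

Solid cylinder: I_cm = (1/2)MR² = (1/2)(3.45)(0.298)² = 0.15319 kg·m²; centre at d = 0.741 m, so the parallel axis theorem gives I = 0.15319 + (3.45)(0.741)² = 2.0475 kg·m².
Solid sphere: I_cm = (2/5)MR² = (2/5)(5.38)(0.338)² = 0.24585 kg·m²; axis through the centre, so I = 0.24585 kg·m².
Total I = 2.0475 + 0.24585 = 2.2934 kg·m².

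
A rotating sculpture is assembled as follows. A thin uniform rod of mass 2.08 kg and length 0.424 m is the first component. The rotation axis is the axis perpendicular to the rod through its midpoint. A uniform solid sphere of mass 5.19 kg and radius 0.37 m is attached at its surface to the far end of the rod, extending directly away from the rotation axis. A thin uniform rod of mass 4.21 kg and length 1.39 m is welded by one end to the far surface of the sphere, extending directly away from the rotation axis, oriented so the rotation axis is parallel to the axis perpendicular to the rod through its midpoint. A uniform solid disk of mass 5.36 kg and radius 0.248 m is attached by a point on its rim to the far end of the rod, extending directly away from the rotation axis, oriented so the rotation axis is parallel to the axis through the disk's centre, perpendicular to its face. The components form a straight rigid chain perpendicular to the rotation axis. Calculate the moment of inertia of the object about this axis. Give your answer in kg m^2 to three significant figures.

Thin rod: I_cm = (1/12)ML² = (1/12)(2.08)(0.424)² = 0.031161 kg m^2; axis through the centre, so I = 0.031161 kg m^2.
Solid sphere: I_cm = (2/5)MR² = (2/5)(5.19)(0.37)² = 0.2842 kg m^2; centre at d = 0.212 + 0.37 = 0.582 m, so I = I_cm + Md² gives I = 0.2842 + (5.19)(0.582)² = 2.0422 kg m^2.
Thin rod: I_cm = (1/12)ML² = (1/12)(4.21)(1.39)² = 0.67785 kg m^2; centre at d = 0.212 + 0.37 + 0.37 + 0.695 = 1.647 m, so I = I_cm + Md² gives I = 0.67785 + (4.21)(1.647)² = 12.098 kg m^2.
Solid disk: I_cm = (1/2)MR² = (1/2)(5.36)(0.248)² = 0.16483 kg m^2; centre at d = 0.212 + 0.37 + 0.37 + 0.695 + 0.695 + 0.248 = 2.59 m, so I = I_cm + Md² gives I = 0.16483 + (5.36)(2.59)² = 36.12 kg m^2.
Total I = 0.031161 + 2.0422 + 12.098 + 36.12 = 50.292 kg m^2.

50.3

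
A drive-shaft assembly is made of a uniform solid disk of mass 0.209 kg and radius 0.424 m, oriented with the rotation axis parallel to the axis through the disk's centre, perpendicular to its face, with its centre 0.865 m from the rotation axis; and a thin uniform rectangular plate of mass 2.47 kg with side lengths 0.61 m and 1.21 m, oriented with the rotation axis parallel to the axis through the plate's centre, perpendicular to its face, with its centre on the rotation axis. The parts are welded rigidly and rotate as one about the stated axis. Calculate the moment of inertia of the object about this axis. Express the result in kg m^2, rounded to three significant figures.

0.553

Solid disk: I_cm = (1/2)MR² = (1/2)(0.209)(0.424)² = 0.018787 kg m^2; centre at d = 0.865 m, so the parallel axis theorem gives I = 0.018787 + (0.209)(0.865)² = 0.17517 kg m^2.
Rectangular plate: I_cm = (1/12)M(a²+b²) = (1/12)(2.47)[(0.61)² + (1.21)²] = 0.37795 kg m^2; axis through the centre, so I = 0.37795 kg m^2.
Total I = 0.17517 + 0.37795 = 0.55312 kg m^2.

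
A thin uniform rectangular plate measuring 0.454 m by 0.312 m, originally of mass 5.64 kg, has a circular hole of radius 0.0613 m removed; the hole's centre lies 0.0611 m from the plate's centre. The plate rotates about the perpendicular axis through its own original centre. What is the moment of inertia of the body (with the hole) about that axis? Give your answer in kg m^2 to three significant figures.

Unpierced body about its centre: I₀ = (1/12)M(a²+b²) = (1/12)(5.64)[(0.454)² + (0.312)²] = 0.14263 kg m^2.
The removed disk has mass m = M·πr²/(ab) = (5.64)·π(0.0613)²/(0.454·0.312) = 0.47005 kg (same uniform areal density).
Its moment of inertia about the rotation axis (parallel-axis theorem): I_hole = (1/2)mr² + md² = (1/2)(0.47005)(0.0613)² + (0.47005)(0.0611)² = 0.0026379 kg m^2.
Treating the hole as negative mass, I = I₀ − I_hole = 0.14263 − 0.0026379 = 0.13999 kg m^2.

0.140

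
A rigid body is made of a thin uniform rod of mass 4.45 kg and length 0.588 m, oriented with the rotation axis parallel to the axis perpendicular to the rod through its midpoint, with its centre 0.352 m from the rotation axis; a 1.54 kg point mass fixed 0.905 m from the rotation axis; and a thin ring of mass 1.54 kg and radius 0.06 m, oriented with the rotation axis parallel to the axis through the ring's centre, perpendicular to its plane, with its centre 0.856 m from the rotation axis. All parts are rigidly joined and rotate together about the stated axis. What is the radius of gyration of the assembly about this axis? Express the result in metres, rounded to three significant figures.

0.639

Thin rod: I_cm = (1/12)ML² = (1/12)(4.45)(0.588)² = 0.12821 kg m²; centre at d = 0.352 m, so the parallel axis theorem gives I = 0.12821 + (4.45)(0.352)² = 0.67959 kg m².
Point mass: I_cm = 0; centre at d = 0.905 m, so the parallel axis theorem gives I = 0 + (1.54)(0.905)² = 1.2613 kg m².
Thin ring: I_cm = MR² = (1.54)(0.06)² = 0.005544 kg m²; centre at d = 0.856 m, so the parallel axis theorem gives I = 0.005544 + (1.54)(0.856)² = 1.134 kg m².
Total I = 3.0748 kg m²; total mass M = 7.53 kg.
k = √(I/M) = √(3.0748/7.53) = 0.63902 m.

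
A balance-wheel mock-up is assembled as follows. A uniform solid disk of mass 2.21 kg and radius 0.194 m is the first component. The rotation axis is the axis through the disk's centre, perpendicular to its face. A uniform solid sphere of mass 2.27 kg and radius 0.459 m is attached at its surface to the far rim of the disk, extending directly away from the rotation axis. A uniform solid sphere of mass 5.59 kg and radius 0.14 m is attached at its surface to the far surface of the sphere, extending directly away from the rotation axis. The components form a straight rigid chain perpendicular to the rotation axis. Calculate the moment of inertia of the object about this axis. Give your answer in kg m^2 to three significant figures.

Solid disk: I_cm = (1/2)MR² = (1/2)(2.21)(0.194)² = 0.041588 kg m^2; axis through the centre, so I = 0.041588 kg m^2.
Solid sphere: I_cm = (2/5)MR² = (2/5)(2.27)(0.459)² = 0.1913 kg m^2; centre at d = 0.194 + 0.459 = 0.653 m, so I = I_cm + Md² gives I = 0.1913 + (2.27)(0.653)² = 1.1592 kg m^2.
Solid sphere: I_cm = (2/5)MR² = (2/5)(5.59)(0.14)² = 0.043826 kg m^2; centre at d = 0.194 + 0.459 + 0.459 + 0.14 = 1.252 m, so I = I_cm + Md² gives I = 0.043826 + (5.59)(1.252)² = 8.8062 kg m^2.
Total I = 0.041588 + 1.1592 + 8.8062 = 10.007 kg m^2.

10.0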